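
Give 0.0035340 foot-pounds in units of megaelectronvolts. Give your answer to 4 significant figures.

2.991e+10 MeV

1 ft·lbf = 8.46235e+12 MeV.
Then 0.0035340 × 8.46235e+12 ≈ 2.991e+10 MeV.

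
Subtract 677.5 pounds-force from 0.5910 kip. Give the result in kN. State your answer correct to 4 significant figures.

-0.3848 kN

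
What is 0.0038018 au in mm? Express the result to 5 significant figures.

5.6874e+11 millimeters

1 astronomical unit = 1.49598e+14 millimeters.
So 0.0038018 × 1.49598e+14 ≈ 5.6874e+11 mm.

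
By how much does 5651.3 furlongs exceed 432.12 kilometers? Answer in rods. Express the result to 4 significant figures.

5651.3 furlong = 226052 rod and 432.12 km = 85922.2 rod.
226052 − 85922.2 ≈ 140100 rod.

140100 rods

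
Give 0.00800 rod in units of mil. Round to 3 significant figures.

1580 mil

1 rod = 198000 mil.
Then 0.00800 × 198000 ≈ 1580 mil.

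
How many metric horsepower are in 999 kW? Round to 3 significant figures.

1360 metric horsepower

1 kW = 1.35962 metric horsepower.
Thus 999 × 1.35962 ≈ 1360 PS.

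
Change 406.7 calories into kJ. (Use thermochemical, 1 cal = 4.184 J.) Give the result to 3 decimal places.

1.702 kilojoules

1 calorie = 0.00418400 kJ.
406.7 × 0.00418400 ≈ 1.702 kJ.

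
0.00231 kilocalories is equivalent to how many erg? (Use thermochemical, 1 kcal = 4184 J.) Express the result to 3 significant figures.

1 kilocalorie = 4.18400 × 10^10 erg.
So 0.00231 × 4.18400 × 10^10 ≈ 9.67 × 10^7 erg.

9.67 × 10^7 erg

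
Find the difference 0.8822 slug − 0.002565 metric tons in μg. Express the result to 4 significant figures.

1.031e+10 μg

0.8822 slug = 1.28747e+10 μg and 0.002565 t = 2.56500e+9 μg.
1.28747e+10 − 2.56500e+9 ≈ 1.031e+10 μg.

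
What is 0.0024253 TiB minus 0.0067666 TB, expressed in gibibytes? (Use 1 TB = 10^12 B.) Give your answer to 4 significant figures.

0.0024253 TiB = 2.48351 GiB and 0.0067666 TB = 6.30189 GiB.
2.48351 − 6.30189 ≈ -3.818 GiB.

-3.818 GiB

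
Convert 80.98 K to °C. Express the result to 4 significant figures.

-192.2 °C

K = °C + 273.15.
Applying the formula gives -192.2 °C.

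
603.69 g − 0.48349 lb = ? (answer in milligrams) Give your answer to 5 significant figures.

384380 mg

603.69 g = 603690 mg and 0.48349 lb = 219307 mg.
603690 − 219307 ≈ 384380 mg.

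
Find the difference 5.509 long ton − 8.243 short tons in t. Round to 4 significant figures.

-1.881 t

5.509 long ton = 5.59740 t and 8.243 short ton = 7.47792 t.
5.59740 − 7.47792 ≈ -1.881 t.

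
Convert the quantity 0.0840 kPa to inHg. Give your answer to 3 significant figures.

1 kPa = 0.295300 inches of mercury.
Thus 0.0840 × 0.295300 ≈ 0.0248 inHg.

0.0248 inHg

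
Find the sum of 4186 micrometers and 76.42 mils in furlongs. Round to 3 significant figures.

4186 μm = 2.08085e-5 furlong and 76.42 mil = 9.64899e-6 furlong.
2.08085e-5 + 9.64899e-6 ≈ 3.05e-5 furlong.

3.05e-5 furlong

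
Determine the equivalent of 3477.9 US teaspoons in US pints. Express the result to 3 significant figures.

36.2 US pints

1 US teaspoon = 0.0104167 US pints.
Thus 3477.9 × 0.0104167 ≈ 36.2 US pt.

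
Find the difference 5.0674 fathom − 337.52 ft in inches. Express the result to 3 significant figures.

5.0674 fathom = 364.853 in and 337.52 ft = 4050.24 in.
364.853 − 4050.24 ≈ -3690 in.

-3690 in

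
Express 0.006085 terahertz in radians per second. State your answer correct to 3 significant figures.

3.82e+10 radians per second

1 THz = 6.28319e+12 rad/s.
Thus 0.006085 × 6.28319e+12 ≈ 3.82e+10 rad/s.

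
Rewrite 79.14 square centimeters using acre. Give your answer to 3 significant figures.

1.96e-6 acres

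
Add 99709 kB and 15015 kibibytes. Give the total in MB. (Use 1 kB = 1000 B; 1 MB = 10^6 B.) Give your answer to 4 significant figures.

99709 kB = 99.7090 MB and 15015 KiB = 15.3754 MB.
99.7090 + 15.3754 ≈ 115.1 MB.

115.1 megabytes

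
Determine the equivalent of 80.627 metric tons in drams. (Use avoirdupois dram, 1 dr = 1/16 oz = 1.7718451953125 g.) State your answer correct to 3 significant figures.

1 t = 564383 dr.
Thus 80.627 × 564383 ≈ 4.55e+7 dr.

4.55e+7 drams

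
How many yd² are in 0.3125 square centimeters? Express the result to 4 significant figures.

1 cm² = 0.000119599 yd².
Thus 0.3125 × 0.000119599 ≈ 3.737 × 10^-5 yd².

3.737 × 10^-5 yd²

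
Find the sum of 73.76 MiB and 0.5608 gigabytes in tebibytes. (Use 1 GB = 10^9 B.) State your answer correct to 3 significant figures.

73.76 MiB = 7.03430 × 10^-5 TiB and 0.5608 GB = 0.000510045 TiB.
7.03430 × 10^-5 + 0.000510045 ≈ 0.000580 TiB.

0.000580 TiB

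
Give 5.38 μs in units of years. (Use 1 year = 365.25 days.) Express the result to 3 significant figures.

1 microsecond = 3.16881e-14 years.
Thus 5.38 × 3.16881e-14 ≈ 1.70e-13 yr.

1.70e-13 years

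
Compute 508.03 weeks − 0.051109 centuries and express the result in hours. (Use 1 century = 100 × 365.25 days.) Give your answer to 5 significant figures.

40547 h

508.03 wk = 85349.0 h and 0.051109 century = 44802.1 h.
85349.0 − 44802.1 ≈ 40547 h.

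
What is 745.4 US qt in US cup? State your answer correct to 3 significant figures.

1 US quart = 4.00000 US cup.
745.4 × 4.00000 ≈ 2980 US cup.

2980 US cup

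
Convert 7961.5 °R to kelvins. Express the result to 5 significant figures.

4423.1 kelvins

°R = K × 9/5.
Applying the formula gives 4423.1 K.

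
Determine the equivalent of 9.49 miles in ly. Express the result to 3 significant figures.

1.61e-12 ly

1 mile = 1.70108e-13 light-years.
9.49 × 1.70108e-13 ≈ 1.61e-12 ly.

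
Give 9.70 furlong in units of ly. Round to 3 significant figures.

2.06e-13 ly

1 furlong = 2.12635e-14 light-years.
Thus 9.70 × 2.12635e-14 ≈ 2.06e-13 ly.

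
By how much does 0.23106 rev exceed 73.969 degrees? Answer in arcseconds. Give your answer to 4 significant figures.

0.23106 rev = 299454 arcsec and 73.969 ° = 266288 arcsec.
299454 − 266288 ≈ 33170 arcsec.

33170 arcsec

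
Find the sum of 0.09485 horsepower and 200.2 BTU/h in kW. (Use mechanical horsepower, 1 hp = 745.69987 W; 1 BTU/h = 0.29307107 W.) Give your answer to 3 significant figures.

0.09485 hp = 0.0707296 kW and 200.2 BTU/h = 0.0586728 kW.
0.0707296 + 0.0586728 ≈ 0.129 kW.

0.129 kW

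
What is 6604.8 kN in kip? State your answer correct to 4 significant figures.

1485 kips

1 kN = 0.224809 kip.
Then 6604.8 × 0.224809 ≈ 1485 kip.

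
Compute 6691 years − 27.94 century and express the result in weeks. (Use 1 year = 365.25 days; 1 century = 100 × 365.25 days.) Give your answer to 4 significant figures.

203300 wk

6691 yr = 349127 wk and 27.94 century = 145787 wk.
349127 − 145787 ≈ 203300 wk.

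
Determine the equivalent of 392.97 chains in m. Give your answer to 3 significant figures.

7910 meters

1 chain = 20.1168 meters.
So 392.97 × 20.1168 ≈ 7910 m.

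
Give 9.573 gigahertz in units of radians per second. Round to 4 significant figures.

6.015e+10 radians per second

1 GHz = 6.28319e+9 radians per second.
Then 9.573 × 6.28319e+9 ≈ 6.015e+10 rad/s.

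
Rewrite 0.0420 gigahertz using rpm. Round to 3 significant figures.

1 gigahertz = 6.00000e+10 revolutions per minute.
0.0420 × 6.00000e+10 ≈ 2.52e+9 rpm.

2.52e+9 rpm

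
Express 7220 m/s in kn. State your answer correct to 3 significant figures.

1 meter per second = 1.94384 knots.
7220 × 1.94384 ≈ 14000 kn.

14000 kn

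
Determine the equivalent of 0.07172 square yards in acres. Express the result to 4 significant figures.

1.482e-5 acre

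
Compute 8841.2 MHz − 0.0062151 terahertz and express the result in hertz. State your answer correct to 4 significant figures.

2.626 × 10^9 Hz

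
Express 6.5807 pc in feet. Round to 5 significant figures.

1 parsec = 1.01236 × 10^17 ft.
6.5807 × 1.01236 × 10^17 ≈ 6.6620 × 10^17 ft.

6.6620 × 10^17 ft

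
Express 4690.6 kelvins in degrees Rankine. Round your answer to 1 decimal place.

8443.1 °R

°R = K × 9/5.
Applying the formula gives 8443.1 °R.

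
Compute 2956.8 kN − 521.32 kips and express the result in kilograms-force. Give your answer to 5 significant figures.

65043 kgf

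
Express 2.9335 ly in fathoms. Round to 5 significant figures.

1.5176e+16 fathom

1 light-year = 5.17319e+15 fathom.
So 2.9335 × 5.17319e+15 ≈ 1.5176e+16 fathom.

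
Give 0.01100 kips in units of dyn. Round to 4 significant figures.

1 kip = 4.44822e+8 dynes.
Then 0.01100 × 4.44822e+8 ≈ 4.893e+6 dyn.

4.893e+6 dynes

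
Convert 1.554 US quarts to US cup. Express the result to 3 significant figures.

6.22 US cups

1 US quart = 4.00000 US cups.
So 1.554 × 4.00000 ≈ 6.22 US cup.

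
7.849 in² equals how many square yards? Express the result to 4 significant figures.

0.006056 yd²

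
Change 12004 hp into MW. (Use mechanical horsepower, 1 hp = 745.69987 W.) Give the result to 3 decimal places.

8.951 MW

1 horsepower = 0.000745700 megawatts.
So 12004 × 0.000745700 ≈ 8.951 MW.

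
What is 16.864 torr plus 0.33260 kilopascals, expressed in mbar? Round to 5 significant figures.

25.809 mbar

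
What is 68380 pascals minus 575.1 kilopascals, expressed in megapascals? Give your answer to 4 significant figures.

-0.5067 MPa

68380 Pa = 0.0683800 MPa and 575.1 kPa = 0.575100 MPa.
0.0683800 − 0.575100 ≈ -0.5067 MPa.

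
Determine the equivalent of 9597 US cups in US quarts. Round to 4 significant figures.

2399 US qt

1 US cup = 0.250000 US quarts.
9597 × 0.250000 ≈ 2399 US qt.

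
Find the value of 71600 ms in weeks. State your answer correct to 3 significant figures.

0.000118 wk

1 millisecond = 1.65344 × 10^-9 wk.
71600 × 1.65344 × 10^-9 ≈ 0.000118 wk.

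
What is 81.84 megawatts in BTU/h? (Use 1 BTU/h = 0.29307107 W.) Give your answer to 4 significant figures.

1 MW = 3.41214 × 10^6 BTU/h.
81.84 × 3.41214 × 10^6 ≈ 2.792 × 10^8 BTU/h.

2.792 × 10^8 BTU/h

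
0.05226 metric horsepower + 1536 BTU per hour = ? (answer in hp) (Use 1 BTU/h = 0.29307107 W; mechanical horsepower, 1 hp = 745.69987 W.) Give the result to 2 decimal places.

0.66 hp

0.05226 PS = 0.0515451 hp and 1536 BTU/h = 0.603671 hp.
0.0515451 + 0.603671 ≈ 0.66 hp.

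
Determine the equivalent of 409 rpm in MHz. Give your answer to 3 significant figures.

6.82e-6 MHz

1 revolution per minute = 1.66667e-8 megahertz.
Then 409 × 1.66667e-8 ≈ 6.82e-6 MHz.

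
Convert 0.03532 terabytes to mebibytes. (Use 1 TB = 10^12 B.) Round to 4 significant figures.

33680 mebibytes

1 TB = 953674 MiB.
0.03532 × 953674 ≈ 33680 MiB.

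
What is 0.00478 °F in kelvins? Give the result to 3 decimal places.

255.375 K

K = (°F + 459.67) × 5/9.
Applying the formula gives 255.375 K.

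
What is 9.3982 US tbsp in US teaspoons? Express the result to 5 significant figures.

28.195 US tsp

1 US tbsp = 3.00000 US teaspoons.
Then 9.3982 × 3.00000 ≈ 28.195 US tsp.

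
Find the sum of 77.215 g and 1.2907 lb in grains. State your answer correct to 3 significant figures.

77.215 g = 1191.61 gr and 1.2907 lb = 9034.90 gr.
1191.61 + 9034.90 ≈ 10200 gr.

10200 gr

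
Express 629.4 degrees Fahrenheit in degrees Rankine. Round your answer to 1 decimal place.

1089.1 °R

°R = °F + 459.67.
Applying the formula gives 1089.1 °R.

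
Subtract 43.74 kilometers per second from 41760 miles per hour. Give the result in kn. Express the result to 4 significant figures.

41760 mph = 36288.4 kn and 43.74 km/s = 85023.8 kn.
36288.4 − 85023.8 ≈ -48740 kn.

-48740 knots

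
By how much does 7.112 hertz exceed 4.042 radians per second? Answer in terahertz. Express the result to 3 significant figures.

7.112 Hz = 7.11200e-12 THz and 4.042 rad/s = 6.43304e-13 THz.
7.11200e-12 − 6.43304e-13 ≈ 6.47e-12 THz.

6.47e-12 terahertz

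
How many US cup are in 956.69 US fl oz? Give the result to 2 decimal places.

1 US fl oz = 0.125000 US cup.
So 956.69 × 0.125000 ≈ 119.59 US cup.

119.59 US cup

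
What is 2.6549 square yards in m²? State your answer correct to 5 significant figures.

1 yd² = 0.836127 square meters.
Thus 2.6549 × 0.836127 ≈ 2.2198 m².

2.2198 square meters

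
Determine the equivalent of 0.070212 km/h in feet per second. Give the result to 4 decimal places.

0.0640 ft/s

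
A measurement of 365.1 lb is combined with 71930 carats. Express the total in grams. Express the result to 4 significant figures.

180000 grams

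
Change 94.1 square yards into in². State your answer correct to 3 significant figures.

122000 in²

1 yd² = 1296.00 square inches.
So 94.1 × 1296.00 ≈ 122000 in².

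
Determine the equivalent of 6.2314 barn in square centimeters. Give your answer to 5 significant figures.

6.2314 × 10^-24 cm²

1 barn = 1.00000 × 10^-24 cm².
Then 6.2314 × 1.00000 × 10^-24 ≈ 6.2314 × 10^-24 cm².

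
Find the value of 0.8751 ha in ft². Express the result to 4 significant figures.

1 ha = 107639 ft².
Thus 0.8751 × 107639 ≈ 94190 ft².

94190 ft²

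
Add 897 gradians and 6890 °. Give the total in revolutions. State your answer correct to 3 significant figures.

897 grad = 2.24250 rev and 6890 ° = 19.1389 rev.
2.24250 + 19.1389 ≈ 21.4 rev.

21.4 rev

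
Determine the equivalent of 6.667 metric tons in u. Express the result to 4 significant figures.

1 metric ton = 6.02214 × 10^29 atomic mass units.
So 6.667 × 6.02214 × 10^29 ≈ 4.015 × 10^30 u.

4.015 × 10^30 atomic mass units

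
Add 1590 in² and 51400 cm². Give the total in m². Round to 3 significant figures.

6.17 square meters

1590 in² = 1.02580 m² and 51400 cm² = 5.14000 m².
1.02580 + 5.14000 ≈ 6.17 m².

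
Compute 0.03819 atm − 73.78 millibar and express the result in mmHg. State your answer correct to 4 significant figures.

-26.32 mmHg

0.03819 atm = 29.0244 mmHg and 73.78 mbar = 55.3395 mmHg.
29.0244 − 55.3395 ≈ -26.32 mmHg.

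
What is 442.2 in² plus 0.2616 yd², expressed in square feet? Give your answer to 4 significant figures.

5.425 square feet

442.2 in² = 3.07083 ft² and 0.2616 yd² = 2.35440 ft².
3.07083 + 2.35440 ≈ 5.425 ft².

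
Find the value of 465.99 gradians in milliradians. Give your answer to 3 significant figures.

7320 mrad

1 grad = 15.7080 mrad.
465.99 × 15.7080 ≈ 7320 mrad.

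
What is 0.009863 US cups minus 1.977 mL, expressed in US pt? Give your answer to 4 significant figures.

0.0007534 US pt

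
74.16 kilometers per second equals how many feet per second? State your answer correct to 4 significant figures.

1 kilometer per second = 3280.84 feet per second.
So 74.16 × 3280.84 ≈ 243300 ft/s.

243300 ft/s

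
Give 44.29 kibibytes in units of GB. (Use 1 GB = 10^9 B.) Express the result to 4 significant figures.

4.535 × 10^-5 gigabytes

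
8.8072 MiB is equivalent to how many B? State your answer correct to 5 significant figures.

9.2350 × 10^6 B

1 MiB = 1048576 bytes.
8.8072 × 1048576 ≈ 9.2350 × 10^6 B.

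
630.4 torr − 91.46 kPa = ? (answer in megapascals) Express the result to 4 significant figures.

-0.007414 MPa

630.4 torr = 0.0840464 MPa and 91.46 kPa = 0.0914600 MPa.
0.0840464 − 0.0914600 ≈ -0.007414 MPa.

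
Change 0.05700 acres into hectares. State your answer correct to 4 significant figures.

0.02307 ha

1 acre = 0.404686 ha.
Thus 0.05700 × 0.404686 ≈ 0.02307 ha.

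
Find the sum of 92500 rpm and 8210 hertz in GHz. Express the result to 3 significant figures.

9.75 × 10^-6 GHz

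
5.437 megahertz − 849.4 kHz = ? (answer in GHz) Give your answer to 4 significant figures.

5.437 MHz = 0.00543700 GHz and 849.4 kHz = 0.000849400 GHz.
0.00543700 − 0.000849400 ≈ 0.004588 GHz.

0.004588 GHz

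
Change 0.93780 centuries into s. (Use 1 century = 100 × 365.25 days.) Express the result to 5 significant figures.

1 century = 3.15576e+9 seconds.
Then 0.93780 × 3.15576e+9 ≈ 2.9595e+9 s.

2.9595e+9 seconds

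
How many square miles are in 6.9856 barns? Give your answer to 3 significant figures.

2.70 × 10^-34 square miles

1 barn = 3.86102 × 10^-35 mi².
Thus 6.9856 × 3.86102 × 10^-35 ≈ 2.70 × 10^-34 mi².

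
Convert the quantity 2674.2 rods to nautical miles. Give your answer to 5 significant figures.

1 rod = 0.00271555 nautical miles.
Then 2674.2 × 0.00271555 ≈ 7.2619 nmi.

7.2619 nautical miles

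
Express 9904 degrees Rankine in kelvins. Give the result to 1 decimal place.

5502.2 K

°R = K × 9/5.
Applying the formula gives 5502.2 K.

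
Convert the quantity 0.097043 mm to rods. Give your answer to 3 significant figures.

1 millimeter = 0.000198839 rods.
0.097043 × 0.000198839 ≈ 1.93 × 10^-5 rod.

1.93 × 10^-5 rods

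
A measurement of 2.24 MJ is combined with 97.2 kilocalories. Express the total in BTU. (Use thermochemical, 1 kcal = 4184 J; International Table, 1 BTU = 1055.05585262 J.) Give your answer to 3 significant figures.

2510 BTU

2.24 MJ = 2123.11 BTU and 97.2 kcal = 385.463 BTU.
2123.11 + 385.463 ≈ 2510 BTU.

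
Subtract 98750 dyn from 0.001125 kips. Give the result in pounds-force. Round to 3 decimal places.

0.903 lbf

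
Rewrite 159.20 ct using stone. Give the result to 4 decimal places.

0.0050 st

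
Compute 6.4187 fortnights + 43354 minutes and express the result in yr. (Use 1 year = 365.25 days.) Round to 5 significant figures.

0.32846 yr

6.4187 fortnight = 0.246028 yr and 43354 min = 0.0824283 yr.
0.246028 + 0.0824283 ≈ 0.32846 yr.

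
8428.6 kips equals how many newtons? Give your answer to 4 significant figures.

1 kip = 4448.22 N.
8428.6 × 4448.22 ≈ 3.749e+7 N.

3.749e+7 N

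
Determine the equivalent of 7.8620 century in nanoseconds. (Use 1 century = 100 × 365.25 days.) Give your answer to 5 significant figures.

2.4811e+19 ns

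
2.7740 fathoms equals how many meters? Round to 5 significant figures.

5.0731 meters

1 fathom = 1.82880 meters.
2.7740 × 1.82880 ≈ 5.0731 m.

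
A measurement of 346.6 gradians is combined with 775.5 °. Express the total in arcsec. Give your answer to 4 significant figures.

346.6 grad = 1.12298e+6 arcsec and 775.5 ° = 2.79180e+6 arcsec.
1.12298e+6 + 2.79180e+6 ≈ 3.915e+6 arcsec.

3.915e+6 arcsec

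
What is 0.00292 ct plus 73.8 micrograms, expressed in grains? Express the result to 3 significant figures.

0.00292 ct = 0.00901250 gr and 73.8 μg = 0.00113891 gr.
0.00901250 + 0.00113891 ≈ 0.0102 gr.

0.0102 gr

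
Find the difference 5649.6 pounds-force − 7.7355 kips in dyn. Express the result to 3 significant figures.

-9.28 × 10^8 dyn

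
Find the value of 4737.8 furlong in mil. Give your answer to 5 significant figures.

1 furlong = 7.92000 × 10^6 mil.
Thus 4737.8 × 7.92000 × 10^6 ≈ 3.7523 × 10^10 mil.

3.7523 × 10^10 mil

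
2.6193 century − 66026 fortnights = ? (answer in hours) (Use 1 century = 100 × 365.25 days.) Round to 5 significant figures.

-1.9889 × 10^7 h

2.6193 century = 2.29608 × 10^6 h and 66026 fortnight = 2.21847 × 10^7 h.
2.29608 × 10^6 − 2.21847 × 10^7 ≈ -1.9889 × 10^7 h.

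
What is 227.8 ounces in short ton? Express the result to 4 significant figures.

0.007119 short ton

1 oz = 3.12500e-5 short ton.
Thus 227.8 × 3.12500e-5 ≈ 0.007119 short ton.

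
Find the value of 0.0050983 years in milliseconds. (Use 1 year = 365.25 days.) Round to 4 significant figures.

1.609e+8 ms

1 year = 3.15576e+10 ms.
So 0.0050983 × 3.15576e+10 ≈ 1.609e+8 ms.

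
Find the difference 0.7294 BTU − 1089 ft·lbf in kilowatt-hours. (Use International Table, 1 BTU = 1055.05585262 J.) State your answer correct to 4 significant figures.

0.7294 BTU = 0.000213766 kWh and 1089 ft·lbf = 0.000410135 kWh.
0.000213766 − 0.000410135 ≈ -0.0001964 kWh.

-0.0001964 kilowatt-hours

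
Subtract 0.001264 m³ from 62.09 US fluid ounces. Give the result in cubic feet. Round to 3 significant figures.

0.0202 ft³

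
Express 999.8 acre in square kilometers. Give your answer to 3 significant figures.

4.05 square kilometers

1 acre = 0.00404686 km².
Then 999.8 × 0.00404686 ≈ 4.05 km².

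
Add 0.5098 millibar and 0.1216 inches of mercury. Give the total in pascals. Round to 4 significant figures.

462.8 Pa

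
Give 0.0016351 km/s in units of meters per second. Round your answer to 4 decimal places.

1.6351 m/s

1 kilometer per second = 1000.00 m/s.
So 0.0016351 × 1000.00 ≈ 1.6351 m/s.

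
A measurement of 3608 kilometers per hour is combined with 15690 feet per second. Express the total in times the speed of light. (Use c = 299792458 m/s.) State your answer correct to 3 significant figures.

3608 km/h = 3.34305e-6 c and 15690 ft/s = 1.59521e-5 c.
3.34305e-6 + 1.59521e-5 ≈ 1.93e-5 c.

1.93e-5 c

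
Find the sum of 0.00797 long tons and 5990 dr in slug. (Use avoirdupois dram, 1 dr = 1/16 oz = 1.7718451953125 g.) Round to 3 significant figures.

0.00797 long ton = 0.554882 slug and 5990 dr = 0.727246 slug.
0.554882 + 0.727246 ≈ 1.28 slug.

1.28 slugs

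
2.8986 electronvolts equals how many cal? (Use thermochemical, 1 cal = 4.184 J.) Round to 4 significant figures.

1.110 × 10^-19 cal

1 electronvolt = 3.82929 × 10^-20 calories.
Then 2.8986 × 3.82929 × 10^-20 ≈ 1.110 × 10^-19 cal.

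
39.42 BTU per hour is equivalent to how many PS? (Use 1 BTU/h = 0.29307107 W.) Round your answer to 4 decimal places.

1 BTU/h = 0.000398466 metric horsepower.
Then 39.42 × 0.000398466 ≈ 0.0157 PS.

0.0157 metric horsepower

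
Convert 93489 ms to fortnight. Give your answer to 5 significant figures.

7.7289e-5 fortnight

1 millisecond = 8.26720e-10 fortnight.
Then 93489 × 8.26720e-10 ≈ 7.7289e-5 fortnight.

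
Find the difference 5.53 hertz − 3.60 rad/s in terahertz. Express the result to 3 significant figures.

5.53 Hz = 5.53000e-12 THz and 3.60 rad/s = 5.72958e-13 THz.
5.53000e-12 − 5.72958e-13 ≈ 4.96e-12 THz.

4.96e-12 THz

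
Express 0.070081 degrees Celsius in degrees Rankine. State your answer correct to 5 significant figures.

491.80 °R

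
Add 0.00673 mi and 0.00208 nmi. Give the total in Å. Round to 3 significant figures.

0.00673 mi = 1.08309 × 10^11 Å and 0.00208 nmi = 3.85216 × 10^10 Å.
1.08309 × 10^11 + 3.85216 × 10^10 ≈ 1.47 × 10^11 Å.

1.47 × 10^11 Å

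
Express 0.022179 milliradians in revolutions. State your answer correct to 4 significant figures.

3.530 × 10^-6 rev

1 mrad = 0.000159155 rev.
Then 0.022179 × 0.000159155 ≈ 3.530 × 10^-6 rev.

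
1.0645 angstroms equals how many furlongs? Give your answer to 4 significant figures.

1 Å = 4.97097e-13 furlong.
Then 1.0645 × 4.97097e-13 ≈ 5.292e-13 furlong.

5.292e-13 furlongs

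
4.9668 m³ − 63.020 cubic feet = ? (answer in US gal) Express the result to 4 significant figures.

840.7 US gal

4.9668 m³ = 1312.09 US gal and 63.020 ft³ = 471.422 US gal.
1312.09 − 471.422 ≈ 840.7 US gal.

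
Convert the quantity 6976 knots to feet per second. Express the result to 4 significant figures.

1 kn = 1.68781 ft/s.
6976 × 1.68781 ≈ 11770 ft/s.

11770 ft/s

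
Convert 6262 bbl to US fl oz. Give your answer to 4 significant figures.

3.366 × 10^7 US fl oz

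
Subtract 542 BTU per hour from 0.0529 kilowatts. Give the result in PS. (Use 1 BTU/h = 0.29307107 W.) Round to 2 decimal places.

-0.14 metric horsepower

0.0529 kW = 0.0719240 PS and 542 BTU/h = 0.215968 PS.
0.0719240 − 0.215968 ≈ -0.14 PS.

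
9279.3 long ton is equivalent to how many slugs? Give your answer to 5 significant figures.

1 long ton = 69.6213 slugs.
9279.3 × 69.6213 ≈ 646040 slug.

646040 slug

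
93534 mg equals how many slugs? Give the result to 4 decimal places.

1 mg = 6.85218e-8 slug.
93534 × 6.85218e-8 ≈ 0.0064 slug.

0.0064 slug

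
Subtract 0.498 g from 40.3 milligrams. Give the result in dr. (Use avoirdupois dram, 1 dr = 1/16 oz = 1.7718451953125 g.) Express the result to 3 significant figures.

-0.258 dr

40.3 mg = 0.0227447 dr and 0.498 g = 0.281063 dr.
0.0227447 − 0.281063 ≈ -0.258 dr.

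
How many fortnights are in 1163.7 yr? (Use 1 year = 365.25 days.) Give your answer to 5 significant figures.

1 yr = 26.0893 fortnights.
So 1163.7 × 26.0893 ≈ 30360 fortnight.

30360 fortnight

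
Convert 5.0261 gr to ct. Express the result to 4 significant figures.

1 grain = 0.323995 carats.
5.0261 × 0.323995 ≈ 1.628 ct.

1.628 ct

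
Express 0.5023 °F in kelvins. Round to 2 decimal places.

255.65 kelvins

K = (°F + 459.67) × 5/9.
Applying the formula gives 255.65 K.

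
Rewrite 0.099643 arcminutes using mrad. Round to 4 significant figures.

1 arcminute = 0.290888 milliradians.
Thus 0.099643 × 0.290888 ≈ 0.02898 mrad.

0.02898 mrad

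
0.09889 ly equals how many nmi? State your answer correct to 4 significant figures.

1 ly = 5.10839e+12 nautical miles.
Then 0.09889 × 5.10839e+12 ≈ 5.052e+11 nmi.

5.052e+11 nmi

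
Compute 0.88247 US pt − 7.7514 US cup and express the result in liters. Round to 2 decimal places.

0.88247 US pt = 0.417564 L and 7.7514 US cup = 1.83389 L.
0.417564 − 1.83389 ≈ -1.42 L.

-1.42 liters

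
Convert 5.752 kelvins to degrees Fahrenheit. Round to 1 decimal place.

K = (°F + 459.67) × 5/9.
Applying the formula gives -449.3 °F.

-449.3 °F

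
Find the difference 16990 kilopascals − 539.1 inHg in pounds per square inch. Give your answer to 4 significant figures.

2199 pounds per square inch

16990 kPa = 2464.19 psi and 539.1 inHg = 264.781 psi.
2464.19 − 264.781 ≈ 2199 psi.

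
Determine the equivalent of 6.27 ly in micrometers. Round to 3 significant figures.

1 ly = 9.46073 × 10^21 μm.
Then 6.27 × 9.46073 × 10^21 ≈ 5.93 × 10^22 μm.

5.93 × 10^22 micrometers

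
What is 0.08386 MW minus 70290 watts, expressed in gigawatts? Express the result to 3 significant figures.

0.08386 MW = 8.38600e-5 GW and 70290 W = 7.02900e-5 GW.
8.38600e-5 − 7.02900e-5 ≈ 1.36e-5 GW.

1.36e-5 GW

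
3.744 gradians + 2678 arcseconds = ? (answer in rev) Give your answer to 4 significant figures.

3.744 grad = 0.00936000 rev and 2678 arcsec = 0.00206636 rev.
0.00936000 + 0.00206636 ≈ 0.01143 rev.

0.01143 rev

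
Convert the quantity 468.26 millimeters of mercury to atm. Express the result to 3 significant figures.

1 mmHg = 0.00131579 atm.
Then 468.26 × 0.00131579 ≈ 0.616 atm.

0.616 atm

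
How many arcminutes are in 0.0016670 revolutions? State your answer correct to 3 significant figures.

1 rev = 21600.0 arcmin.
Then 0.0016670 × 21600.0 ≈ 36.0 arcmin.

36.0 arcmin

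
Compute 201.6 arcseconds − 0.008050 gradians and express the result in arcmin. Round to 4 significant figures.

2.925 arcminutes

201.6 arcsec = 3.36000 arcmin and 0.008050 grad = 0.434700 arcmin.
3.36000 − 0.434700 ≈ 2.925 arcmin.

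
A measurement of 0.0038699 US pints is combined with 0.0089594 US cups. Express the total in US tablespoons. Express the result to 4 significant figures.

0.0038699 US pt = 0.123837 US tbsp and 0.0089594 US cup = 0.143350 US tbsp.
0.123837 + 0.143350 ≈ 0.2672 US tbsp.

0.2672 US tablespoons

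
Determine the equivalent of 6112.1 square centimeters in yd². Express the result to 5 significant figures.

0.73100 yd²

1 square centimeter = 0.000119599 yd².
6112.1 × 0.000119599 ≈ 0.73100 yd².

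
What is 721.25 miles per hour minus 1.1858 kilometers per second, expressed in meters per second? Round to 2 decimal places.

-863.37 m/s

721.25 mph = 322.428 m/s and 1.1858 km/s = 1185.80 m/s.
322.428 − 1185.80 ≈ -863.37 m/s.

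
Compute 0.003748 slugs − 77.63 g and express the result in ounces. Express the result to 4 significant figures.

-0.8089 ounces

0.003748 slug = 1.92941 oz and 77.63 g = 2.73832 oz.
1.92941 − 2.73832 ≈ -0.8089 oz.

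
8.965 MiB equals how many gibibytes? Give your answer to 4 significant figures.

0.008755 GiB

1 MiB = 0.0009765625 GiB.
Then 8.965 × 0.0009765625 ≈ 0.008755 GiB.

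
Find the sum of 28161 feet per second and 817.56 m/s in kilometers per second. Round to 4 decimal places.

28161 ft/s = 8.58347 km/s and 817.56 m/s = 0.817560 km/s.
8.58347 + 0.817560 ≈ 9.4010 km/s.

9.4010 km/s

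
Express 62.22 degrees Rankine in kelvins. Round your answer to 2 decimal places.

34.57 K

°R = K × 9/5.
Applying the formula gives 34.57 K.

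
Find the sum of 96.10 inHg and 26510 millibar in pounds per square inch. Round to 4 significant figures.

96.10 inHg = 47.1999 psi and 26510 mbar = 384.495 psi.
47.1999 + 384.495 ≈ 431.7 psi.

431.7 psi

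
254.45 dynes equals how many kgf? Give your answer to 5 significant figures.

0.00025947 kgf

1 dyn = 1.01972 × 10^-6 kgf.
Then 254.45 × 1.01972 × 10^-6 ≈ 0.00025947 kgf.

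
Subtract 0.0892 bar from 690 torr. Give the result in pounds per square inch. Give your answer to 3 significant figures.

12.0 psi

690 torr = 13.3424 psi and 0.0892 bar = 1.29374 psi.
13.3424 − 1.29374 ≈ 12.0 psi.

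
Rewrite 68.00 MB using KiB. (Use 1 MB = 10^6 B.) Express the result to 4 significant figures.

66410 kibibytes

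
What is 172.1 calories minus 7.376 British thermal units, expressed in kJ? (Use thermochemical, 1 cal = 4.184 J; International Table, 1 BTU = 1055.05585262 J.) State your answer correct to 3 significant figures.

-7.06 kJ

172.1 cal = 0.720066 kJ and 7.376 BTU = 7.78209 kJ.
0.720066 − 7.78209 ≈ -7.06 kJ.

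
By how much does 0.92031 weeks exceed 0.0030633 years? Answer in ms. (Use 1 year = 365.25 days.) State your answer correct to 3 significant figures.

0.92031 wk = 5.56603 × 10^8 ms and 0.0030633 yr = 9.66704 × 10^7 ms.
5.56603 × 10^8 − 9.66704 × 10^7 ≈ 4.60 × 10^8 ms.

4.60 × 10^8 ms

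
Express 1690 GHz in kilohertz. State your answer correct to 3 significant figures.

1.69e+9 kHz

1 gigahertz = 1.00000e+6 kilohertz.
So 1690 × 1.00000e+6 ≈ 1.69e+9 kHz.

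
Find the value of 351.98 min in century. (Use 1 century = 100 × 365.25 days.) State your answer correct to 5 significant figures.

1 min = 1.901285 × 10^-8 centuries.
Thus 351.98 × 1.901285 × 10^-8 ≈ 6.6921 × 10^-6 century.

6.6921 × 10^-6 centuries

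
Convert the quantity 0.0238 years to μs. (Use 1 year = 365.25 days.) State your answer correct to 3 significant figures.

1 yr = 3.15576 × 10^13 μs.
So 0.0238 × 3.15576 × 10^13 ≈ 7.51 × 10^11 μs.

7.51 × 10^11 μs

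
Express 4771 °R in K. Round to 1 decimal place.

2650.6 K

°R = K × 9/5.
Applying the formula gives 2650.6 K.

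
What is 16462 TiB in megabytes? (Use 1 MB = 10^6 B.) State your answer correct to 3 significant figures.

1 tebibyte = 1.09951 × 10^6 MB.
16462 × 1.09951 × 10^6 ≈ 1.81 × 10^10 MB.

1.81 × 10^10 MB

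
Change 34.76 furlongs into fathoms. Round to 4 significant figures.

3824 fathom

1 furlong = 110.000 fathom.
Then 34.76 × 110.000 ≈ 3824 fathom.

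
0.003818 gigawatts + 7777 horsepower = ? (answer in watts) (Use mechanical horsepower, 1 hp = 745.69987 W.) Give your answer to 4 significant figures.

9.617 × 10^6 watts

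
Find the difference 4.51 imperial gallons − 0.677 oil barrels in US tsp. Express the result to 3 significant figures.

-17700 US tsp

4.51 imp gal = 4159.71 US tsp and 0.677 bbl = 21837.3 US tsp.
4159.71 − 21837.3 ≈ -17700 US tsp.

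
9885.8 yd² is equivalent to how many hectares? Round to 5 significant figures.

1 square yard = 8.36127e-5 ha.
9885.8 × 8.36127e-5 ≈ 0.82658 ha.

0.82658 ha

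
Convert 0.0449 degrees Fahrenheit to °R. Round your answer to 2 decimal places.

459.71 °R

°R = °F + 459.67.
Applying the formula gives 459.71 °R.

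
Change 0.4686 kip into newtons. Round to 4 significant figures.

2084 newtons

1 kip = 4448.22 N.
Thus 0.4686 × 4448.22 ≈ 2084 N.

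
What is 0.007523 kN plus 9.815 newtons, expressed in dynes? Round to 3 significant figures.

1.73 × 10^6 dynes

0.007523 kN = 752300 dyn and 9.815 N = 981500 dyn.
752300 + 981500 ≈ 1.73 × 10^6 dyn.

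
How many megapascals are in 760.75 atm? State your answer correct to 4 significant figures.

1 atmosphere = 0.101325 MPa.
Thus 760.75 × 0.101325 ≈ 77.08 MPa.

77.08 MPa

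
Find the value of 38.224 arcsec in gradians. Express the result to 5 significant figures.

0.011798 grad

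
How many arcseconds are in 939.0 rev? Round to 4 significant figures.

1 rev = 1.29600 × 10^6 arcsec.
Then 939.0 × 1.29600 × 10^6 ≈ 1.217 × 10^9 arcsec.

1.217 × 10^9 arcsec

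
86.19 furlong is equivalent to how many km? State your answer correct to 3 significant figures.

1 furlong = 0.201168 km.
So 86.19 × 0.201168 ≈ 17.3 km.

17.3 kilometers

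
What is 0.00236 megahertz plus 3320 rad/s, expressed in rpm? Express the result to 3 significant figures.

0.00236 MHz = 141600 rpm and 3320 rad/s = 31703.7 rpm.
141600 + 31703.7 ≈ 173000 rpm.

173000 rpm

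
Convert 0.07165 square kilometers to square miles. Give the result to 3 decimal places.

1 square kilometer = 0.386102 square miles.
Thus 0.07165 × 0.386102 ≈ 0.028 mi².

0.028 mi²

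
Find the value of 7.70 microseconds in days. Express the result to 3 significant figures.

1 μs = 1.15741e-11 days.
Then 7.70 × 1.15741e-11 ≈ 8.91e-11 d.

8.91e-11 days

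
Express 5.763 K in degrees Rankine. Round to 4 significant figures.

°R = K × 9/5.
Applying the formula gives 10.37 °R.

10.37 degrees Rankine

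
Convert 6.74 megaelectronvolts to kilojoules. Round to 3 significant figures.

1.08 × 10^-15 kJ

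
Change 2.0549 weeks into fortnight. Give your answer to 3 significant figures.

1 week = 0.500000 fortnight.
So 2.0549 × 0.500000 ≈ 1.03 fortnight.

1.03 fortnight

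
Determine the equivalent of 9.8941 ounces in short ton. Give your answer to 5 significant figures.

0.00030919 short ton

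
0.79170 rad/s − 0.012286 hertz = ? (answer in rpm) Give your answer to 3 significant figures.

6.82 rpm

0.79170 rad/s = 7.56018 rpm and 0.012286 Hz = 0.737160 rpm.
7.56018 − 0.737160 ≈ 6.82 rpm.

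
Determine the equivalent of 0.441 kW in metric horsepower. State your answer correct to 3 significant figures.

0.600 metric horsepower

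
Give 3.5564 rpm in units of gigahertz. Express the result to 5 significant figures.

1 revolution per minute = 1.66667 × 10^-11 GHz.
3.5564 × 1.66667 × 10^-11 ≈ 5.9273 × 10^-11 GHz.

5.9273 × 10^-11 GHz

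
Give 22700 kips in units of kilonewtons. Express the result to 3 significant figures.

101000 kilonewtons

1 kip = 4.44822 kN.
Then 22700 × 4.44822 ≈ 101000 kN.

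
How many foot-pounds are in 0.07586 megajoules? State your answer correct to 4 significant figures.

1 MJ = 737562 ft·lbf.
So 0.07586 × 737562 ≈ 55950 ft·lbf.

55950 ft·lbf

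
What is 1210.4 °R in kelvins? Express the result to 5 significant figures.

°R = K × 9/5.
Applying the formula gives 672.44 K.

672.44 kelvins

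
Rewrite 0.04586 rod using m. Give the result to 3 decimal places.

0.231 m

1 rod = 5.02920 meters.
Thus 0.04586 × 5.02920 ≈ 0.231 m.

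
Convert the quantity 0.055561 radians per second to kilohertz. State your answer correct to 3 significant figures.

1 rad/s = 0.000159155 kHz.
Thus 0.055561 × 0.000159155 ≈ 8.84 × 10^-6 kHz.

8.84 × 10^-6 kHz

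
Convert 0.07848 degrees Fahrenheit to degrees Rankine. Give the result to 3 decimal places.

459.748 °R

°R = °F + 459.67.
Applying the formula gives 459.748 °R.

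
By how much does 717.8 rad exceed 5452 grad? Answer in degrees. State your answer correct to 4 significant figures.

717.8 rad = 41126.9 ° and 5452 grad = 4906.80 °.
41126.9 − 4906.80 ≈ 36220 °.

36220 °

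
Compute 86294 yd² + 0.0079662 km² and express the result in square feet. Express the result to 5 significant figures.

862390 ft²

86294 yd² = 776646 ft² and 0.0079662 km² = 85747.5 ft².
776646 + 85747.5 ≈ 862390 ft².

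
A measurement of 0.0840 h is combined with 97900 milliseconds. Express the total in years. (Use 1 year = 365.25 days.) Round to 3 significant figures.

0.0840 h = 9.58248 × 10^-6 yr and 97900 ms = 3.10226 × 10^-6 yr.
9.58248 × 10^-6 + 3.10226 × 10^-6 ≈ 1.27 × 10^-5 yr.

1.27 × 10^-5 yr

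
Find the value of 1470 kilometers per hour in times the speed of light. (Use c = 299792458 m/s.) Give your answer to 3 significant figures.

1 kilometer per hour = 9.26567e-10 times the speed of light.
Then 1470 × 9.26567e-10 ≈ 1.36e-6 c.

1.36e-6 c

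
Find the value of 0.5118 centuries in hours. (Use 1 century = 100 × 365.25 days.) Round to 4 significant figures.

448600 h

1 century = 876600 h.
Then 0.5118 × 876600 ≈ 448600 h.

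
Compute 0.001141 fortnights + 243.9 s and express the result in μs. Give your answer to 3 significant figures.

1.62e+9 μs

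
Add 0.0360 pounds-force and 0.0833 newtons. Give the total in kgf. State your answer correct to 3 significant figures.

0.0248 kilograms-force

0.0360 lbf = 0.0163293 kgf and 0.0833 N = 0.00849424 kgf.
0.0163293 + 0.00849424 ≈ 0.0248 kgf.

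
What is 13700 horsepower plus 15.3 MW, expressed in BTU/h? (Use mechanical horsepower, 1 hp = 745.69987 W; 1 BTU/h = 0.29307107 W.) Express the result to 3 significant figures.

13700 hp = 3.48587e+7 BTU/h and 15.3 MW = 5.22058e+7 BTU/h.
3.48587e+7 + 5.22058e+7 ≈ 8.71e+7 BTU/h.

8.71e+7 BTU per hour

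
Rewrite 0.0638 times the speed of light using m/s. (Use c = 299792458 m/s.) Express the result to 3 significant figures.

1 c = 2.99792e+8 m/s.
0.0638 × 2.99792e+8 ≈ 1.91e+7 m/s.

1.91e+7 meters per second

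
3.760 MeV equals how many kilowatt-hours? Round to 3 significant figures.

1 megaelectronvolt = 4.45049 × 10^-20 kWh.
Thus 3.760 × 4.45049 × 10^-20 ≈ 1.67 × 10^-19 kWh.

1.67 × 10^-19 kilowatt-hours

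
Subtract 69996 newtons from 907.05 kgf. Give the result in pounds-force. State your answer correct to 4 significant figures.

-13740 pounds-force

907.05 kgf = 1999.70 lbf and 69996 N = 15735.7 lbf.
1999.70 − 15735.7 ≈ -13740 lbf.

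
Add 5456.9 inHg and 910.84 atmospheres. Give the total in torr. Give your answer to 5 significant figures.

830840 torr

5456.9 inHg = 138605 torr and 910.84 atm = 692238 torr.
138605 + 692238 ≈ 830840 torr.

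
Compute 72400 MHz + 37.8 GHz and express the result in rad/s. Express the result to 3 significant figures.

6.92 × 10^11 rad/s

72400 MHz = 4.54903 × 10^11 rad/s and 37.8 GHz = 2.37504 × 10^11 rad/s.
4.54903 × 10^11 + 2.37504 × 10^11 ≈ 6.92 × 10^11 rad/s.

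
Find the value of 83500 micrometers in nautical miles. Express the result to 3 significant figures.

1 μm = 5.39957e-10 nmi.
83500 × 5.39957e-10 ≈ 4.51e-5 nmi.

4.51e-5 nautical miles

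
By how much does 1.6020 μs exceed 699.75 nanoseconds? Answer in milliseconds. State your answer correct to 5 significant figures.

1.6020 μs = 0.00160200 ms and 699.75 ns = 0.000699750 ms.
0.00160200 − 0.000699750 ≈ 0.00090225 ms.

0.00090225 ms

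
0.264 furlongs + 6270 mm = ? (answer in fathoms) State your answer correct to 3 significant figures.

32.5 fathom

0.264 furlong = 29.0400 fathom and 6270 mm = 3.42848 fathom.
29.0400 + 3.42848 ≈ 32.5 fathom.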